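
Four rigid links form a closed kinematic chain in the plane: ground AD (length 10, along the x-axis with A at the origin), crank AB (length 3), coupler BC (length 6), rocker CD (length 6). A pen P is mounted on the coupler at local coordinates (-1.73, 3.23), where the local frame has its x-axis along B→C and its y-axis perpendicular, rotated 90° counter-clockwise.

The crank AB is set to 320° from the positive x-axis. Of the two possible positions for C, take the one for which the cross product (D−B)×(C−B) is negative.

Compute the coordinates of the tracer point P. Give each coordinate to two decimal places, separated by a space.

A=(0,0), D=(10.00,0)
B = A + 3.00·(cos320°, sin320°) = (2.2981, -1.9284)
|BD| = 7.9396
circle(B,6.00) ∩ circle(D,6.00): a=3.9698, h=4.4990
  candidates: C₊=(5.0564,3.4001) cross=35.720; C₋=(7.2418,-5.3284) cross=-35.720
  mode - wants cross < 0 → take C=(7.2418,-5.3284) (cross=-35.720)
ex = (C−B)/|BC| = (0.8239,-0.5667); ey = (0.5667,0.8239)
P = B + -1.73·ex + 3.23·ey = (2.7031,1.7133)

2.70 1.71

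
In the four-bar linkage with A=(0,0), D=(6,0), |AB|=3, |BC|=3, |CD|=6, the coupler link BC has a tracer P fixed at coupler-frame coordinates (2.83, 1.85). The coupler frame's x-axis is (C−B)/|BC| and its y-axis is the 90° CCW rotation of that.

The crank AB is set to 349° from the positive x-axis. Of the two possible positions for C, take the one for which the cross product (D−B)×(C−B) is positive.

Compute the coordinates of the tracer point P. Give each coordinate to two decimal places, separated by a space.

A=(0,0), D=(6.00,0)
B = A + 3.00·(cos349°, sin349°) = (2.9449, -0.5724)
|BD| = 3.1083
circle(B,3.00) ∩ circle(D,6.00): a=-2.7891, h=1.1050
  candidates: C₊=(0.0000,0.0000) cross=3.435; C₋=(0.4070,-2.1721) cross=-3.435
  mode + wants cross > 0 → take C=(0.0000,0.0000) (cross=3.435)
ex = (C−B)/|BC| = (-0.9816,0.1908); ey = (-0.1908,-0.9816)
P = B + 2.83·ex + 1.85·ey = (-0.1861,-1.8484)

-0.19 -1.85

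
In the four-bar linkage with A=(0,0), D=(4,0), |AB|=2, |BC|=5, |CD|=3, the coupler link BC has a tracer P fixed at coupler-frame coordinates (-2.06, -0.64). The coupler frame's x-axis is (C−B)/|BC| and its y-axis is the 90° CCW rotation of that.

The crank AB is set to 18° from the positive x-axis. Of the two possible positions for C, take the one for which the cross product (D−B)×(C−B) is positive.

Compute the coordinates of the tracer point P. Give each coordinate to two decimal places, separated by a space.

-0.14 -0.08

A=(0,0), D=(4.00,0)
B = A + 2.00·(cos18°, sin18°) = (1.9021, 0.6180)
|BD| = 2.1870
circle(B,5.00) ∩ circle(D,3.00): a=4.7514, h=1.5568
  candidates: C₊=(6.8998,0.7687) cross=3.405; C₋=(6.0199,-2.2181) cross=-3.405
  mode + wants cross > 0 → take C=(6.8998,0.7687) (cross=3.405)
ex = (C−B)/|BC| = (0.9995,0.0301); ey = (-0.0301,0.9995)
P = B + -2.06·ex + -0.64·ey = (-0.1377,-0.0838)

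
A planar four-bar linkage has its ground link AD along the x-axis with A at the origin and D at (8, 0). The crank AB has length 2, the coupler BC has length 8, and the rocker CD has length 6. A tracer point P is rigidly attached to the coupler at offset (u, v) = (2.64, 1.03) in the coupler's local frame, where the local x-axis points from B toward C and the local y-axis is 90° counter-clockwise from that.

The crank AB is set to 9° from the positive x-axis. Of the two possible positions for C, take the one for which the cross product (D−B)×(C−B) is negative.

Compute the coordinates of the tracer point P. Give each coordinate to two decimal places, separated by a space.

4.43 -1.10

A=(0,0), D=(8.00,0)
B = A + 2.00·(cos9°, sin9°) = (1.9754, 0.3129)
|BD| = 6.0327
circle(B,8.00) ∩ circle(D,6.00): a=5.3370, h=5.9595
  candidates: C₊=(7.6143,5.9876) cross=35.952; C₋=(6.9962,-5.9154) cross=-35.952
  mode - wants cross < 0 → take C=(6.9962,-5.9154) (cross=-35.952)
ex = (C−B)/|BC| = (0.6276,-0.7785); ey = (0.7785,0.6276)
P = B + 2.64·ex + 1.03·ey = (4.4341,-1.0960)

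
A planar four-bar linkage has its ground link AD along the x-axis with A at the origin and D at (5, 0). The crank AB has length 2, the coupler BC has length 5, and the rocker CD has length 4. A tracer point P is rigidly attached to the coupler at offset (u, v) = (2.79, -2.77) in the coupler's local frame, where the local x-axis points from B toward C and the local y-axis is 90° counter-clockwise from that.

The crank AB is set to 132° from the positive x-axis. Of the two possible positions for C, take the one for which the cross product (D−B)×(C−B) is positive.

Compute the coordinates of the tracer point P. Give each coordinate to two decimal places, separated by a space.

A=(0,0), D=(5.00,0)
B = A + 2.00·(cos132°, sin132°) = (-1.3383, 1.4863)
|BD| = 6.5102
circle(B,5.00) ∩ circle(D,4.00): a=3.9463, h=3.0703
  candidates: C₊=(3.2048,3.5745) cross=19.988; C₋=(1.8029,-2.4038) cross=-19.988
  mode + wants cross > 0 → take C=(3.2048,3.5745) (cross=19.988)
ex = (C−B)/|BC| = (0.9086,0.4176); ey = (-0.4176,0.9086)
P = B + 2.79·ex + -2.77·ey = (2.3536,0.1347)

2.35 0.13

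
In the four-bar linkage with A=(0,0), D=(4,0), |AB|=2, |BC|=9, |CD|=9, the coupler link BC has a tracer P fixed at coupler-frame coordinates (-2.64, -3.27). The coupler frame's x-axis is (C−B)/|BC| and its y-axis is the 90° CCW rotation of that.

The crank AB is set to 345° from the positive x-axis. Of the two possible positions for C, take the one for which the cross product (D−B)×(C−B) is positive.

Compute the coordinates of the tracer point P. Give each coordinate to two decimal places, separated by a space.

5.51 -2.72

A=(0,0), D=(4.00,0)
B = A + 2.00·(cos345°, sin345°) = (1.9319, -0.5176)
|BD| = 2.1319
circle(B,9.00) ∩ circle(D,9.00): a=1.0660, h=8.9366
  candidates: C₊=(0.7961,8.4104) cross=19.052; C₋=(5.1358,-8.9280) cross=-19.052
  mode + wants cross > 0 → take C=(0.7961,8.4104) (cross=19.052)
ex = (C−B)/|BC| = (-0.1262,0.9920); ey = (-0.9920,-0.1262)
P = B + -2.64·ex + -3.27·ey = (5.5089,-2.7239)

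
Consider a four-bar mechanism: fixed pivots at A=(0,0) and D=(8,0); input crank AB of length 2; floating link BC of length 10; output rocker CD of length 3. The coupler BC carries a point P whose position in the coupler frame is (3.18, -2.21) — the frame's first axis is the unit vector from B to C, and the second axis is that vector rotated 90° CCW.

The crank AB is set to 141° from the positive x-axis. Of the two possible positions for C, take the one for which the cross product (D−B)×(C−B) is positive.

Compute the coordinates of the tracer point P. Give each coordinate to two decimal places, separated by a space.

1.96 -0.37

A=(0,0), D=(8.00,0)
B = A + 2.00·(cos141°, sin141°) = (-1.5543, 1.2586)
|BD| = 9.6368
circle(B,10.00) ∩ circle(D,3.00): a=9.5399, h=2.9984
  candidates: C₊=(8.2955,2.9854) cross=28.895; C₋=(7.5123,-2.9601) cross=-28.895
  mode + wants cross > 0 → take C=(8.2955,2.9854) (cross=28.895)
ex = (C−B)/|BC| = (0.9850,0.1727); ey = (-0.1727,0.9850)
P = B + 3.18·ex + -2.21·ey = (1.9596,-0.3690)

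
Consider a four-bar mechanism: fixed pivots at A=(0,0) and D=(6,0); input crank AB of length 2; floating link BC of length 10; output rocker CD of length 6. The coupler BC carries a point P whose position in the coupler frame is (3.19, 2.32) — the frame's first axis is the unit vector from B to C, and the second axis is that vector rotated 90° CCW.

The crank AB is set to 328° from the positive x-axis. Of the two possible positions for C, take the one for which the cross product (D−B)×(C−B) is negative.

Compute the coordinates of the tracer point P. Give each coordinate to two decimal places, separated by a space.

A=(0,0), D=(6.00,0)
B = A + 2.00·(cos328°, sin328°) = (1.6961, -1.0598)
|BD| = 4.4325
circle(B,10.00) ∩ circle(D,6.00): a=9.4357, h=3.3118
  candidates: C₊=(10.0662,4.4120) cross=14.679; C₋=(11.6499,-2.0194) cross=-14.679
  mode - wants cross < 0 → take C=(11.6499,-2.0194) (cross=-14.679)
ex = (C−B)/|BC| = (0.9954,-0.0960); ey = (0.0960,0.9954)
P = B + 3.19·ex + 2.32·ey = (5.0940,0.9433)

5.09 0.94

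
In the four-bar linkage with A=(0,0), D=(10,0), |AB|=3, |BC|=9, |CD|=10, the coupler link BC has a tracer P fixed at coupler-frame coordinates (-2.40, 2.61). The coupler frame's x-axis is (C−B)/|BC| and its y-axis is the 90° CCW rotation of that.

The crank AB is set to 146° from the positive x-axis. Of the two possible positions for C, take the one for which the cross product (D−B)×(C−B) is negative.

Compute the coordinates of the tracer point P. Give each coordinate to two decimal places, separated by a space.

-1.45 5.07

A=(0,0), D=(10.00,0)
B = A + 3.00·(cos146°, sin146°) = (-2.4871, 1.6776)
|BD| = 12.5993
circle(B,9.00) ∩ circle(D,10.00): a=5.5456, h=7.0884
  candidates: C₊=(3.9530,7.9645) cross=89.309; C₋=(2.0653,-6.0861) cross=-89.309
  mode - wants cross < 0 → take C=(2.0653,-6.0861) (cross=-89.309)
ex = (C−B)/|BC| = (0.5058,-0.8626); ey = (0.8626,0.5058)
P = B + -2.40·ex + 2.61·ey = (-1.4496,5.0681)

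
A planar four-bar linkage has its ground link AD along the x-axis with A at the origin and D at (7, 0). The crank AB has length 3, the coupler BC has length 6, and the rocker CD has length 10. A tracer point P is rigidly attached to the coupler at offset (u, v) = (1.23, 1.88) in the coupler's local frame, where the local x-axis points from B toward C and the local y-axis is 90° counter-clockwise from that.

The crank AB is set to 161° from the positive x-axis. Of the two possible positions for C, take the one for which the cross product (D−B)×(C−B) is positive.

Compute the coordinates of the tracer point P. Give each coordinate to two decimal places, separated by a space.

-4.11 2.83

A=(0,0), D=(7.00,0)
B = A + 3.00·(cos161°, sin161°) = (-2.8366, 0.9767)
|BD| = 9.8849
circle(B,6.00) ∩ circle(D,10.00): a=1.7052, h=5.7526
  candidates: C₊=(-0.5713,6.5327) cross=56.864; C₋=(-1.7081,-4.9162) cross=-56.864
  mode + wants cross > 0 → take C=(-0.5713,6.5327) (cross=56.864)
ex = (C−B)/|BC| = (0.3775,0.9260); ey = (-0.9260,0.3775)
P = B + 1.23·ex + 1.88·ey = (-4.1130,2.8255)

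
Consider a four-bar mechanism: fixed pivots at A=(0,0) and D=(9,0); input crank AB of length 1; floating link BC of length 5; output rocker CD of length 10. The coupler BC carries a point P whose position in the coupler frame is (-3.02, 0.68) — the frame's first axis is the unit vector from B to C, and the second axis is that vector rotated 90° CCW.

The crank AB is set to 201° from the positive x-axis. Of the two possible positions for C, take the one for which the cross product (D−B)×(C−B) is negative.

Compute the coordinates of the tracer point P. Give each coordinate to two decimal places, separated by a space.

-1.11 2.73

A=(0,0), D=(9.00,0)
B = A + 1.00·(cos201°, sin201°) = (-0.9336, -0.3584)
|BD| = 9.9400
circle(B,5.00) ∩ circle(D,10.00): a=1.1974, h=4.8545
  candidates: C₊=(0.0880,4.5362) cross=48.254; C₋=(0.4381,-5.1665) cross=-48.254
  mode - wants cross < 0 → take C=(0.4381,-5.1665) (cross=-48.254)
ex = (C−B)/|BC| = (0.2743,-0.9616); ey = (0.9616,0.2743)
P = B + -3.02·ex + 0.68·ey = (-1.1081,2.7323)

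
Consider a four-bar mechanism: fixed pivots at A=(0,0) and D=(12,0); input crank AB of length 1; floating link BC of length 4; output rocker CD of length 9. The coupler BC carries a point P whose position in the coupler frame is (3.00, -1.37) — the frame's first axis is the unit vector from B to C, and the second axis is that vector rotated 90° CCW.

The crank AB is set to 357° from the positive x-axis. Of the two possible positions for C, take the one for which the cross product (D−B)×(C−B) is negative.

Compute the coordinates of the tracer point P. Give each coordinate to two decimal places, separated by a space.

A=(0,0), D=(12.00,0)
B = A + 1.00·(cos357°, sin357°) = (0.9986, -0.0523)
|BD| = 11.0015
circle(B,4.00) ∩ circle(D,9.00): a=2.5466, h=3.0846
  candidates: C₊=(3.5305,3.0444) cross=33.935; C₋=(3.5599,-3.1248) cross=-33.935
  mode - wants cross < 0 → take C=(3.5599,-3.1248) (cross=-33.935)
ex = (C−B)/|BC| = (0.6403,-0.7681); ey = (0.7681,0.6403)
P = B + 3.00·ex + -1.37·ey = (1.8672,-3.2339)

1.87 -3.23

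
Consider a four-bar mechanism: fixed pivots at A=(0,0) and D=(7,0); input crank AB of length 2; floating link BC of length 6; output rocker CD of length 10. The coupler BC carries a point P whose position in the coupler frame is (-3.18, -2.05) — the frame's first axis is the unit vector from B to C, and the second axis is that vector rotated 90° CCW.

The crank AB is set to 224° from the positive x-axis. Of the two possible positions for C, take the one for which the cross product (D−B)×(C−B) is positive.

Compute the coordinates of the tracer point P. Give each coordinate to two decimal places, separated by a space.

0.84 -4.41

A=(0,0), D=(7.00,0)
B = A + 2.00·(cos224°, sin224°) = (-1.4387, -1.3893)
|BD| = 8.5523
circle(B,6.00) ∩ circle(D,10.00): a=0.5344, h=5.9761
  candidates: C₊=(-1.8822,4.5943) cross=51.110; C₋=(0.0595,-7.1993) cross=-51.110
  mode + wants cross > 0 → take C=(-1.8822,4.5943) (cross=51.110)
ex = (C−B)/|BC| = (-0.0739,0.9973); ey = (-0.9973,-0.0739)
P = B + -3.18·ex + -2.05·ey = (0.8408,-4.4091)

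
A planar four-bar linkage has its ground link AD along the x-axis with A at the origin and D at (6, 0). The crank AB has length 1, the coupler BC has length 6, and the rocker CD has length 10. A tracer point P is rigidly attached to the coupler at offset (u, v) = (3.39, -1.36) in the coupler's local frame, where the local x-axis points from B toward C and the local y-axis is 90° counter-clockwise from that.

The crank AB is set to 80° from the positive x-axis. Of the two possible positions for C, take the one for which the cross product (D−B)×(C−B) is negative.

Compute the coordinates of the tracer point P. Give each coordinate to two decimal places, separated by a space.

-2.84 -1.08

A=(0,0), D=(6.00,0)
B = A + 1.00·(cos80°, sin80°) = (0.1736, 0.9848)
|BD| = 5.9090
circle(B,6.00) ∩ circle(D,10.00): a=-2.4610, h=5.4721
  candidates: C₊=(-1.3409,6.7905) cross=32.334; C₋=(-3.1649,-4.0006) cross=-32.334
  mode - wants cross < 0 → take C=(-3.1649,-4.0006) (cross=-32.334)
ex = (C−B)/|BC| = (-0.5564,-0.8309); ey = (0.8309,-0.5564)
P = B + 3.39·ex + -1.36·ey = (-2.8427,-1.0752)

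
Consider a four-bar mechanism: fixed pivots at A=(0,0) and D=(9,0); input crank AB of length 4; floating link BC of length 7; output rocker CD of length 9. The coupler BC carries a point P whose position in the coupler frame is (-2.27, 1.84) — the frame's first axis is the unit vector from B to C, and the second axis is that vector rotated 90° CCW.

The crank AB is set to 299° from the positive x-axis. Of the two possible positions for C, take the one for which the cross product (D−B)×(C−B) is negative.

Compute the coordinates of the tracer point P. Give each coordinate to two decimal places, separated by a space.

1.78 -0.58

A=(0,0), D=(9.00,0)
B = A + 4.00·(cos299°, sin299°) = (1.9392, -3.4985)
|BD| = 7.8800
circle(B,7.00) ∩ circle(D,9.00): a=1.9095, h=6.7345
  candidates: C₊=(0.6603,3.3837) cross=53.068; C₋=(6.6402,-8.6851) cross=-53.068
  mode - wants cross < 0 → take C=(6.6402,-8.6851) (cross=-53.068)
ex = (C−B)/|BC| = (0.6716,-0.7409); ey = (0.7409,0.6716)
P = B + -2.27·ex + 1.84·ey = (1.7781,-0.5809)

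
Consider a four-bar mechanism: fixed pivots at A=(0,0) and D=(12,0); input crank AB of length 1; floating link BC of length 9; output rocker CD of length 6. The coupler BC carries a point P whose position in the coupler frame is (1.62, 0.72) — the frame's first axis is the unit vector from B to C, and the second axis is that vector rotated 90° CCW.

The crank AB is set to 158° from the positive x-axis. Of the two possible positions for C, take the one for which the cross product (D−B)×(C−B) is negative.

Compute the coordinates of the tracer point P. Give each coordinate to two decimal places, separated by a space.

A=(0,0), D=(12.00,0)
B = A + 1.00·(cos158°, sin158°) = (-0.9272, 0.3746)
|BD| = 12.9326
circle(B,9.00) ∩ circle(D,6.00): a=8.2061, h=3.6959
  candidates: C₊=(7.3825,3.8313) cross=47.798; C₋=(7.1684,-3.5575) cross=-47.798
  mode - wants cross < 0 → take C=(7.1684,-3.5575) (cross=-47.798)
ex = (C−B)/|BC| = (0.8995,-0.4369); ey = (0.4369,0.8995)
P = B + 1.62·ex + 0.72·ey = (0.8446,0.3145)

0.84 0.31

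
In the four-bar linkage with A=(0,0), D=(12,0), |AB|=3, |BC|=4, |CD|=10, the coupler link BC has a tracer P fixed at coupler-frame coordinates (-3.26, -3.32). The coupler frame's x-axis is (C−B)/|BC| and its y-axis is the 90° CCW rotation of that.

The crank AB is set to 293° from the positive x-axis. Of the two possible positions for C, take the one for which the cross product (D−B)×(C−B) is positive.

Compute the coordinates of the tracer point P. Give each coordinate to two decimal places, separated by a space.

3.68 -6.68

A=(0,0), D=(12.00,0)
B = A + 3.00·(cos293°, sin293°) = (1.1722, -2.7615)
|BD| = 11.1744
circle(B,4.00) ∩ circle(D,10.00): a=1.8286, h=3.5576
  candidates: C₊=(2.0649,1.1376) cross=39.754; C₋=(3.8233,-5.7568) cross=-39.754
  mode + wants cross > 0 → take C=(2.0649,1.1376) (cross=39.754)
ex = (C−B)/|BC| = (0.2232,0.9748); ey = (-0.9748,0.2232)
P = B + -3.26·ex + -3.32·ey = (3.6809,-6.6802)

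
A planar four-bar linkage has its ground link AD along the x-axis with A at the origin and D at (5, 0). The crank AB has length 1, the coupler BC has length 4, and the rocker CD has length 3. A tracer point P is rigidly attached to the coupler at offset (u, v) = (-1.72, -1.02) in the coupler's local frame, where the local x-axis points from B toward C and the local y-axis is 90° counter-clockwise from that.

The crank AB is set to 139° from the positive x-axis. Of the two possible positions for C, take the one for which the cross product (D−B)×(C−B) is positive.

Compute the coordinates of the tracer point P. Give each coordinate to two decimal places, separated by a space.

A=(0,0), D=(5.00,0)
B = A + 1.00·(cos139°, sin139°) = (-0.7547, 0.6561)
|BD| = 5.7920
circle(B,4.00) ∩ circle(D,3.00): a=3.5003, h=1.9360
  candidates: C₊=(2.9423,2.1831) cross=11.213; C₋=(2.5037,-1.6640) cross=-11.213
  mode + wants cross > 0 → take C=(2.9423,2.1831) (cross=11.213)
ex = (C−B)/|BC| = (0.9243,0.3818); ey = (-0.3818,0.9243)
P = B + -1.72·ex + -1.02·ey = (-1.9550,-0.9433)

-1.96 -0.94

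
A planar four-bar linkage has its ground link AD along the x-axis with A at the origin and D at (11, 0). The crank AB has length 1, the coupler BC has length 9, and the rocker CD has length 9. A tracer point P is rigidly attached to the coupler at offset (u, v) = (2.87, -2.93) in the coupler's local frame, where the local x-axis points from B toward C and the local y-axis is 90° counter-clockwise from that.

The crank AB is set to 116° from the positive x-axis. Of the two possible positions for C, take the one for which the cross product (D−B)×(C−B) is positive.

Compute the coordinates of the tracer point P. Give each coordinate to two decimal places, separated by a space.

A=(0,0), D=(11.00,0)
B = A + 1.00·(cos116°, sin116°) = (-0.4384, 0.8988)
|BD| = 11.4736
circle(B,9.00) ∩ circle(D,9.00): a=5.7368, h=6.9346
  candidates: C₊=(5.8240,7.3627) cross=79.565; C₋=(4.7376,-6.4639) cross=-79.565
  mode + wants cross > 0 → take C=(5.8240,7.3627) (cross=79.565)
ex = (C−B)/|BC| = (0.6958,0.7182); ey = (-0.7182,0.6958)
P = B + 2.87·ex + -2.93·ey = (3.6630,0.9213)

3.66 0.92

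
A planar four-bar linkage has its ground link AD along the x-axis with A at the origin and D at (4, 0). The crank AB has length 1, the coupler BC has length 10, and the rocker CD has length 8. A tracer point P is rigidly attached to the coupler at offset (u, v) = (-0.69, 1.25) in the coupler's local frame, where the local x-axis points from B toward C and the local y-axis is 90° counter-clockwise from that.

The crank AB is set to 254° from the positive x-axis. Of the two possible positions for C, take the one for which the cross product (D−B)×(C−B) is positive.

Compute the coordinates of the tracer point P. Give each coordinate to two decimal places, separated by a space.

-1.70 -1.02

A=(0,0), D=(4.00,0)
B = A + 1.00·(cos254°, sin254°) = (-0.2756, -0.9613)
|BD| = 4.3824
circle(B,10.00) ∩ circle(D,8.00): a=6.2986, h=7.7671
  candidates: C₊=(4.1658,7.9983) cross=34.038; C₋=(7.5732,-7.1577) cross=-34.038
  mode + wants cross > 0 → take C=(4.1658,7.9983) (cross=34.038)
ex = (C−B)/|BC| = (0.4441,0.8960); ey = (-0.8960,0.4441)
P = B + -0.69·ex + 1.25·ey = (-1.7020,-1.0243)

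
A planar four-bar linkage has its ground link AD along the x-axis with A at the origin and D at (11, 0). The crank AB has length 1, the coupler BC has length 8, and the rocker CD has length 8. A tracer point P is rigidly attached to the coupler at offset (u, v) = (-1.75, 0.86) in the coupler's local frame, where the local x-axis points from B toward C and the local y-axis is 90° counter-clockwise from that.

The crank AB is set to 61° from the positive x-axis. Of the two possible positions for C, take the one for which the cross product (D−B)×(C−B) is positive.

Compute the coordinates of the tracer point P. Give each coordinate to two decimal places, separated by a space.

A=(0,0), D=(11.00,0)
B = A + 1.00·(cos61°, sin61°) = (0.4848, 0.8746)
|BD| = 10.5515
circle(B,8.00) ∩ circle(D,8.00): a=5.2758, h=6.0139
  candidates: C₊=(6.2409,6.4305) cross=63.455; C₋=(5.2439,-5.5558) cross=-63.455
  mode + wants cross > 0 → take C=(6.2409,6.4305) (cross=63.455)
ex = (C−B)/|BC| = (0.7195,0.6945); ey = (-0.6945,0.7195)
P = B + -1.75·ex + 0.86·ey = (-1.3716,0.2781)

-1.37 0.28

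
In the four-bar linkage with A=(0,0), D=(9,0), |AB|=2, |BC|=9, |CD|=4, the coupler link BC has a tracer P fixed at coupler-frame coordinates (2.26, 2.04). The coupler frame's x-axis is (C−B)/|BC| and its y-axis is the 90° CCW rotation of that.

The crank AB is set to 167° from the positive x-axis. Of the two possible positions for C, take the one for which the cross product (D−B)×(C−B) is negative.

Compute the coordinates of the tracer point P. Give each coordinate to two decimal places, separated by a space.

0.92 1.47

A=(0,0), D=(9.00,0)
B = A + 2.00·(cos167°, sin167°) = (-1.9487, 0.4499)
|BD| = 10.9580
circle(B,9.00) ∩ circle(D,4.00): a=8.4449, h=3.1120
  candidates: C₊=(6.6168,3.2125) cross=34.101; C₋=(6.3612,-3.0061) cross=-34.101
  mode - wants cross < 0 → take C=(6.3612,-3.0061) (cross=-34.101)
ex = (C−B)/|BC| = (0.9233,-0.3840); ey = (0.3840,0.9233)
P = B + 2.26·ex + 2.04·ey = (0.9214,1.4656)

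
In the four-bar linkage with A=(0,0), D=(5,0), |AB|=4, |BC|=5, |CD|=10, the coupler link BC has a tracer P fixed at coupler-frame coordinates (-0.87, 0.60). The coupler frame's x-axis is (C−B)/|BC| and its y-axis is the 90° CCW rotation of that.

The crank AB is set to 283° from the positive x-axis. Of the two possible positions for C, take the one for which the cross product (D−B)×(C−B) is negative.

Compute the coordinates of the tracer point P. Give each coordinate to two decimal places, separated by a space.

1.59 -3.09

A=(0,0), D=(5.00,0)
B = A + 4.00·(cos283°, sin283°) = (0.8998, -3.8975)
|BD| = 5.6570
circle(B,5.00) ∩ circle(D,10.00): a=-3.8004, h=3.2491
  candidates: C₊=(-4.0933,-4.1609) cross=18.380; C₋=(0.3838,-8.8708) cross=-18.380
  mode - wants cross < 0 → take C=(0.3838,-8.8708) (cross=-18.380)
ex = (C−B)/|BC| = (-0.1032,-0.9947); ey = (0.9947,-0.1032)
P = B + -0.87·ex + 0.60·ey = (1.5864,-3.0940)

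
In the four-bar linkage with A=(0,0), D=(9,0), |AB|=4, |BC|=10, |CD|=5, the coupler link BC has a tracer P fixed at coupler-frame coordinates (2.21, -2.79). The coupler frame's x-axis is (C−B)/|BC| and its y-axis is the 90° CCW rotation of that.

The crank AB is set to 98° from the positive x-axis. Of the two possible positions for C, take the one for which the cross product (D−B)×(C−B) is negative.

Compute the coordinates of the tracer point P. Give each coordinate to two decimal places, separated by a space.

A=(0,0), D=(9.00,0)
B = A + 4.00·(cos98°, sin98°) = (-0.5567, 3.9611)
|BD| = 10.3451
circle(B,10.00) ∩ circle(D,5.00): a=8.7974, h=4.7545
  candidates: C₊=(9.3908,4.9847) cross=49.185; C₋=(5.7499,-3.7996) cross=-49.185
  mode - wants cross < 0 → take C=(5.7499,-3.7996) (cross=-49.185)
ex = (C−B)/|BC| = (0.6307,-0.7761); ey = (0.7761,0.6307)
P = B + 2.21·ex + -2.79·ey = (-1.3282,0.4864)

-1.33 0.49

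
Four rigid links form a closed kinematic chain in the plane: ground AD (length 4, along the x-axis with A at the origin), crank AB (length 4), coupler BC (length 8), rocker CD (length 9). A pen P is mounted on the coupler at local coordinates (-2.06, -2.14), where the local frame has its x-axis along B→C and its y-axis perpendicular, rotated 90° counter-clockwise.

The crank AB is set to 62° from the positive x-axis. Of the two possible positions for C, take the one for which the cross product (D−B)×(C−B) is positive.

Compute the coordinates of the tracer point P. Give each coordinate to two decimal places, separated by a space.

1.22 0.64

A=(0,0), D=(4.00,0)
B = A + 4.00·(cos62°, sin62°) = (1.8779, 3.5318)
|BD| = 4.1203
circle(B,8.00) ∩ circle(D,9.00): a=-0.0028, h=8.0000
  candidates: C₊=(8.7338,7.6545) cross=32.962; C₋=(-4.9809,-0.5861) cross=-32.962
  mode + wants cross > 0 → take C=(8.7338,7.6545) (cross=32.962)
ex = (C−B)/|BC| = (0.8570,0.5153); ey = (-0.5153,0.8570)
P = B + -2.06·ex + -2.14·ey = (1.2153,0.6362)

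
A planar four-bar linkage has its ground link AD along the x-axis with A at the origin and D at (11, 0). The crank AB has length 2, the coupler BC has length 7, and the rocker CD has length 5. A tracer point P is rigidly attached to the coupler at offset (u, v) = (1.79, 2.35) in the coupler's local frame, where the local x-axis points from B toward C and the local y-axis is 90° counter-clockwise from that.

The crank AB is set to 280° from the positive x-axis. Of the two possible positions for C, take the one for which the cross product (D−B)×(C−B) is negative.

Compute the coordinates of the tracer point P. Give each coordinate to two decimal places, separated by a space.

2.54 0.00

A=(0,0), D=(11.00,0)
B = A + 2.00·(cos280°, sin280°) = (0.3473, -1.9696)
|BD| = 10.8333
circle(B,7.00) ∩ circle(D,5.00): a=6.5243, h=2.5364
  candidates: C₊=(6.3017,1.7107) cross=27.477; C₋=(7.2240,-3.2775) cross=-27.477
  mode - wants cross < 0 → take C=(7.2240,-3.2775) (cross=-27.477)
ex = (C−B)/|BC| = (0.9824,-0.1868); ey = (0.1868,0.9824)
P = B + 1.79·ex + 2.35·ey = (2.5449,0.0046)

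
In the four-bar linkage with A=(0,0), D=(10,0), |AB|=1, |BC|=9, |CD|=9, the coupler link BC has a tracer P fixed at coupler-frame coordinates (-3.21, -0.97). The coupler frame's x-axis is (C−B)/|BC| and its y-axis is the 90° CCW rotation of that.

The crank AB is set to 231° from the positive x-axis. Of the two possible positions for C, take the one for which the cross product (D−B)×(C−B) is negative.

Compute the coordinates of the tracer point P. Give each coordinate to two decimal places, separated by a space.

-3.45 1.03

A=(0,0), D=(10.00,0)
B = A + 1.00·(cos231°, sin231°) = (-0.6293, -0.7771)
|BD| = 10.6577
circle(B,9.00) ∩ circle(D,9.00): a=5.3288, h=7.2528
  candidates: C₊=(4.1565,6.8449) cross=77.298; C₋=(5.2142,-7.6221) cross=-77.298
  mode - wants cross < 0 → take C=(5.2142,-7.6221) (cross=-77.298)
ex = (C−B)/|BC| = (0.6493,-0.7605); ey = (0.7605,0.6493)
P = B + -3.21·ex + -0.97·ey = (-3.4512,1.0344)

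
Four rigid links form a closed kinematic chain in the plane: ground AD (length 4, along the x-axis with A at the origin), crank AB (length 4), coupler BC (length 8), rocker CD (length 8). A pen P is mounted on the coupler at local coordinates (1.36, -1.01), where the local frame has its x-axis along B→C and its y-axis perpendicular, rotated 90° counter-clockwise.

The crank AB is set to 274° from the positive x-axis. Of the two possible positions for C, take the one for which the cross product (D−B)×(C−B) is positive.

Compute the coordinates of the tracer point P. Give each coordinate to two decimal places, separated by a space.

0.56 -2.32

A=(0,0), D=(4.00,0)
B = A + 4.00·(cos274°, sin274°) = (0.2790, -3.9903)
|BD| = 5.4560
circle(B,8.00) ∩ circle(D,8.00): a=2.7280, h=7.5205
  candidates: C₊=(-3.3606,3.1338) cross=41.032; C₋=(7.6397,-7.1241) cross=-41.032
  mode + wants cross > 0 → take C=(-3.3606,3.1338) (cross=41.032)
ex = (C−B)/|BC| = (-0.4550,0.8905); ey = (-0.8905,-0.4550)
P = B + 1.36·ex + -1.01·ey = (0.5597,-2.3197)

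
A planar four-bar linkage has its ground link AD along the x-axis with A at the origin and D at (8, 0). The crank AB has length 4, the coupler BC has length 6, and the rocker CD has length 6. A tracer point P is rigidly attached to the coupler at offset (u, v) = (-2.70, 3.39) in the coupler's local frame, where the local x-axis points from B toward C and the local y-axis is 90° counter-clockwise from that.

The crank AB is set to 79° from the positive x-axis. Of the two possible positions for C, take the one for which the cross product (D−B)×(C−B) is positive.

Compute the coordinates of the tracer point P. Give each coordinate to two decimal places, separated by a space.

-2.86 6.30

A=(0,0), D=(8.00,0)
B = A + 4.00·(cos79°, sin79°) = (0.7632, 3.9265)
|BD| = 8.2334
circle(B,6.00) ∩ circle(D,6.00): a=4.1167, h=4.3650
  candidates: C₊=(6.4633,5.7999) cross=35.938; C₋=(2.3000,-1.8734) cross=-35.938
  mode + wants cross > 0 → take C=(6.4633,5.7999) (cross=35.938)
ex = (C−B)/|BC| = (0.9500,0.3122); ey = (-0.3122,0.9500)
P = B + -2.70·ex + 3.39·ey = (-2.8602,6.3040)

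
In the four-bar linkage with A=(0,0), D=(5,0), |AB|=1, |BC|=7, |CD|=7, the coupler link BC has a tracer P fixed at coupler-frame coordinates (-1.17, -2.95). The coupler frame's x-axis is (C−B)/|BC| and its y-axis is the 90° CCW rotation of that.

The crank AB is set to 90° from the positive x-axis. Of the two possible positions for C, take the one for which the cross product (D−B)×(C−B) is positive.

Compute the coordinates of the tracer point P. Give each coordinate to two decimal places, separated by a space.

1.85 -1.58

A=(0,0), D=(5.00,0)
B = A + 1.00·(cos90°, sin90°) = (0.0000, 1.0000)
|BD| = 5.0990
circle(B,7.00) ∩ circle(D,7.00): a=2.5495, h=6.5192
  candidates: C₊=(3.7785,6.8926) cross=33.242; C₋=(1.2215,-5.8926) cross=-33.242
  mode + wants cross > 0 → take C=(3.7785,6.8926) (cross=33.242)
ex = (C−B)/|BC| = (0.5398,0.8418); ey = (-0.8418,0.5398)
P = B + -1.17·ex + -2.95·ey = (1.8518,-1.5773)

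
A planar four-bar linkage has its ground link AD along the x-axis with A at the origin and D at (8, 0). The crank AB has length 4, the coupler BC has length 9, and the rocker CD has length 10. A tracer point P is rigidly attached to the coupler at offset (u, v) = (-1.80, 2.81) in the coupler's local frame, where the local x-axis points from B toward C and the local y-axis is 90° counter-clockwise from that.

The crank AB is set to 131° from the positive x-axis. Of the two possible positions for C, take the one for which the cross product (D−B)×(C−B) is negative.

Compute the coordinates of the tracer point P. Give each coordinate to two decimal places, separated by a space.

-0.39 5.50

A=(0,0), D=(8.00,0)
B = A + 4.00·(cos131°, sin131°) = (-2.6242, 3.0188)
|BD| = 11.0448
circle(B,9.00) ∩ circle(D,10.00): a=4.6623, h=7.6983
  candidates: C₊=(3.9646,9.1496) cross=85.026; C₋=(-0.2436,-5.6606) cross=-85.026
  mode - wants cross < 0 → take C=(-0.2436,-5.6606) (cross=-85.026)
ex = (C−B)/|BC| = (0.2645,-0.9644); ey = (0.9644,0.2645)
P = B + -1.80·ex + 2.81·ey = (-0.3904,5.4980)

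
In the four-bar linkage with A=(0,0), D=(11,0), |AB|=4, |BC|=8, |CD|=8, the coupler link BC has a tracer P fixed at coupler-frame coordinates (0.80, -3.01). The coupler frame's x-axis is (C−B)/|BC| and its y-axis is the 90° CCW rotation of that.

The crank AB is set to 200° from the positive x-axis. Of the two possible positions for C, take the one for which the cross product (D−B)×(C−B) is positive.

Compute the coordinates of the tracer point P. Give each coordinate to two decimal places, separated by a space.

-1.66 -3.67

A=(0,0), D=(11.00,0)
B = A + 4.00·(cos200°, sin200°) = (-3.7588, -1.3681)
|BD| = 14.8220
circle(B,8.00) ∩ circle(D,8.00): a=7.4110, h=3.0128
  candidates: C₊=(3.3425,2.3159) cross=44.655; C₋=(3.8987,-3.6839) cross=-44.655
  mode + wants cross > 0 → take C=(3.3425,2.3159) (cross=44.655)
ex = (C−B)/|BC| = (0.8877,0.4605); ey = (-0.4605,0.8877)
P = B + 0.80·ex + -3.01·ey = (-1.6626,-3.6716)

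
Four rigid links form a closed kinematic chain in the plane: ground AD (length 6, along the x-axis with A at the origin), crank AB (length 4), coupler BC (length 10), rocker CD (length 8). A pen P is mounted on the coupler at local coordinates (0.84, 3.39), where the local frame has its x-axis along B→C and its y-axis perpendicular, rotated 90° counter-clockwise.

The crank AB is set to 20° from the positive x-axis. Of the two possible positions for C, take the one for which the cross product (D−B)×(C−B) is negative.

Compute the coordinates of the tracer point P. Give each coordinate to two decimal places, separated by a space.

A=(0,0), D=(6.00,0)
B = A + 4.00·(cos20°, sin20°) = (3.7588, 1.3681)
|BD| = 2.6258
circle(B,10.00) ∩ circle(D,8.00): a=8.1680, h=5.7692
  candidates: C₊=(13.7364,2.0367) cross=15.149; C₋=(7.7246,-7.8119) cross=-15.149
  mode - wants cross < 0 → take C=(7.7246,-7.8119) (cross=-15.149)
ex = (C−B)/|BC| = (0.3966,-0.9180); ey = (0.9180,0.3966)
P = B + 0.84·ex + 3.39·ey = (7.2039,1.9414)

7.20 1.94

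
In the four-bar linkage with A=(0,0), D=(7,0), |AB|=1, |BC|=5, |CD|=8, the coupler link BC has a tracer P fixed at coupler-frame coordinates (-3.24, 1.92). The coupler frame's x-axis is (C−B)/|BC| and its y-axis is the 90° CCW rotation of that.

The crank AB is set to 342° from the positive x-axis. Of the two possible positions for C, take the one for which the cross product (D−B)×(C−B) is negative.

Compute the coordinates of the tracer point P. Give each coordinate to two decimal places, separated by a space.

2.83 2.96

A=(0,0), D=(7.00,0)
B = A + 1.00·(cos342°, sin342°) = (0.9511, -0.3090)
|BD| = 6.0568
circle(B,5.00) ∩ circle(D,8.00): a=-0.1911, h=4.9963
  candidates: C₊=(0.5053,4.6711) cross=30.262; C₋=(1.0151,-5.3086) cross=-30.262
  mode - wants cross < 0 → take C=(1.0151,-5.3086) (cross=-30.262)
ex = (C−B)/|BC| = (0.0128,-0.9999); ey = (0.9999,0.0128)
P = B + -3.24·ex + 1.92·ey = (2.8294,2.9553)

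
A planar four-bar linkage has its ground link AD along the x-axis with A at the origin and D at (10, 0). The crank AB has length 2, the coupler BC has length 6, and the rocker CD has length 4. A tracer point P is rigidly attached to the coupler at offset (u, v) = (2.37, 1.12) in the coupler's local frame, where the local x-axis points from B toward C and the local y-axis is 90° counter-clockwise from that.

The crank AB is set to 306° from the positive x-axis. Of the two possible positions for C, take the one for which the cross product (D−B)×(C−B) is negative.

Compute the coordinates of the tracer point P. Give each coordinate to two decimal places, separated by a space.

3.71 -0.95

A=(0,0), D=(10.00,0)
B = A + 2.00·(cos306°, sin306°) = (1.1756, -1.6180)
|BD| = 8.9715
circle(B,6.00) ∩ circle(D,4.00): a=5.6004, h=2.1530
  candidates: C₊=(6.2958,1.5097) cross=19.316; C₋=(7.0724,-2.7257) cross=-19.316
  mode - wants cross < 0 → take C=(7.0724,-2.7257) (cross=-19.316)
ex = (C−B)/|BC| = (0.9828,-0.1846); ey = (0.1846,0.9828)
P = B + 2.37·ex + 1.12·ey = (3.7116,-0.9548)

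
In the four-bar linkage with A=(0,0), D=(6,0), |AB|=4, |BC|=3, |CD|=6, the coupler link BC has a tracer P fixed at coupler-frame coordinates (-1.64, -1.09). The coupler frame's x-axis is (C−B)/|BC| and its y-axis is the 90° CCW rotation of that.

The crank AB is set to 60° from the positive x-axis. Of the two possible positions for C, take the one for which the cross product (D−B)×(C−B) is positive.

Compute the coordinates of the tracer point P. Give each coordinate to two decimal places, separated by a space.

A=(0,0), D=(6.00,0)
B = A + 4.00·(cos60°, sin60°) = (2.0000, 3.4641)
|BD| = 5.2915
circle(B,3.00) ∩ circle(D,6.00): a=0.0945, h=2.9985
  candidates: C₊=(4.0344,5.6689) cross=15.867; C₋=(0.1084,1.1356) cross=-15.867
  mode + wants cross > 0 → take C=(4.0344,5.6689) (cross=15.867)
ex = (C−B)/|BC| = (0.6781,0.7349); ey = (-0.7349,0.6781)
P = B + -1.64·ex + -1.09·ey = (1.6889,1.5196)

1.69 1.52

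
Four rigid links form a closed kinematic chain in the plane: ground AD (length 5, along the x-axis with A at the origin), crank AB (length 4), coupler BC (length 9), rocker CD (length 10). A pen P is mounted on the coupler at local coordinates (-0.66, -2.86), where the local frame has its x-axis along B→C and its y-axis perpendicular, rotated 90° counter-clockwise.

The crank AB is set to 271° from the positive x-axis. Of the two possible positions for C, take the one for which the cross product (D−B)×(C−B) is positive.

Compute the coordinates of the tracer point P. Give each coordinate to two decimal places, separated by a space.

2.90 -3.22

A=(0,0), D=(5.00,0)
B = A + 4.00·(cos271°, sin271°) = (0.0698, -3.9994)
|BD| = 6.3484
circle(B,9.00) ∩ circle(D,10.00): a=1.6777, h=8.8422
  candidates: C₊=(-4.1977,3.9245) cross=56.134; C₋=(6.9432,-9.8094) cross=-56.134
  mode + wants cross > 0 → take C=(-4.1977,3.9245) (cross=56.134)
ex = (C−B)/|BC| = (-0.4742,0.8804); ey = (-0.8804,-0.4742)
P = B + -0.66·ex + -2.86·ey = (2.9008,-3.2243)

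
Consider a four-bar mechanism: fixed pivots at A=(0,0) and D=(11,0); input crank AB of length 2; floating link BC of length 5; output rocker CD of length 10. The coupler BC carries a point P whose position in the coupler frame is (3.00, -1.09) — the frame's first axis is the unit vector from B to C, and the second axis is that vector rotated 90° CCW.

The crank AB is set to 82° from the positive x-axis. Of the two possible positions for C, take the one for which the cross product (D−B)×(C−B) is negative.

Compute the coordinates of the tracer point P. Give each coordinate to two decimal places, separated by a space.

A=(0,0), D=(11.00,0)
B = A + 2.00·(cos82°, sin82°) = (0.2783, 1.9805)
|BD| = 10.9030
circle(B,5.00) ∩ circle(D,10.00): a=2.0121, h=4.5773
  candidates: C₊=(3.0884,6.1162) cross=49.906; C₋=(1.4255,-2.8861) cross=-49.906
  mode - wants cross < 0 → take C=(1.4255,-2.8861) (cross=-49.906)
ex = (C−B)/|BC| = (0.2294,-0.9733); ey = (0.9733,0.2294)
P = B + 3.00·ex + -1.09·ey = (-0.0943,-1.1895)

-0.09 -1.19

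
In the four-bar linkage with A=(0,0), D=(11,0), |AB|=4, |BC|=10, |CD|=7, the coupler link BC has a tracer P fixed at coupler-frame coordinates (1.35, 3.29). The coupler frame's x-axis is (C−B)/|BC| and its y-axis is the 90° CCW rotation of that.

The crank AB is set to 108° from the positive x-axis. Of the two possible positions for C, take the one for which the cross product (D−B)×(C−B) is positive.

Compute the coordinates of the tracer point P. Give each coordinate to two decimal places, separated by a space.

A=(0,0), D=(11.00,0)
B = A + 4.00·(cos108°, sin108°) = (-1.2361, 3.8042)
|BD| = 12.8138
circle(B,10.00) ∩ circle(D,7.00): a=8.3969, h=5.4306
  candidates: C₊=(8.3945,6.4970) cross=69.587; C₋=(5.1700,-3.8744) cross=-69.587
  mode + wants cross > 0 → take C=(8.3945,6.4970) (cross=69.587)
ex = (C−B)/|BC| = (0.9631,0.2693); ey = (-0.2693,0.9631)
P = B + 1.35·ex + 3.29·ey = (-0.8219,7.3362)

-0.82 7.34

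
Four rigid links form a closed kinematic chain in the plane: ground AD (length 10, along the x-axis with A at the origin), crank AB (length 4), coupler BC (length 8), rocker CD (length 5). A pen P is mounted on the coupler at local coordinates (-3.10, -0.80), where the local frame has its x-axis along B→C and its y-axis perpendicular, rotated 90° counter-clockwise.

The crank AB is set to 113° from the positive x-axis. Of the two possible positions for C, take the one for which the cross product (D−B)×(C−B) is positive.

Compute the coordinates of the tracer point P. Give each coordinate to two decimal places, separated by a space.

A=(0,0), D=(10.00,0)
B = A + 4.00·(cos113°, sin113°) = (-1.5629, 3.6820)
|BD| = 12.1350
circle(B,8.00) ∩ circle(D,5.00): a=7.6744, h=2.2590
  candidates: C₊=(6.4351,3.5060) cross=27.413; C₋=(5.0643,-0.7991) cross=-27.413
  mode + wants cross > 0 → take C=(6.4351,3.5060) (cross=27.413)
ex = (C−B)/|BC| = (0.9998,-0.0220); ey = (0.0220,0.9998)
P = B + -3.10·ex + -0.80·ey = (-4.6798,2.9504)

-4.68 2.95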